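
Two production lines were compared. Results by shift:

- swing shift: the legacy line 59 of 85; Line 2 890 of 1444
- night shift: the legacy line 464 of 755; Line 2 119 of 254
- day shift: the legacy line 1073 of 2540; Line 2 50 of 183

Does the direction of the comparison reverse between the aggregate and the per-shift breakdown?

Yes

Swing shift: the legacy line 59/85 = 69.4%, Line 2 890/1444 = 61.6% → the legacy line
Night shift: the legacy line 464/755 = 61.5%, Line 2 119/254 = 46.9% → the legacy line
Day shift: the legacy line 1073/2540 = 42.2%, Line 2 50/183 = 27.3% → the legacy line
Overall: the legacy line 1596/3380 = 47.2%, Line 2 1059/1881 = 56.3% → Line 2
The legacy line wins each shift group but Line 2 wins overall — the comparison reverses. The legacy line's units skew toward day shift, which has a lower base rate.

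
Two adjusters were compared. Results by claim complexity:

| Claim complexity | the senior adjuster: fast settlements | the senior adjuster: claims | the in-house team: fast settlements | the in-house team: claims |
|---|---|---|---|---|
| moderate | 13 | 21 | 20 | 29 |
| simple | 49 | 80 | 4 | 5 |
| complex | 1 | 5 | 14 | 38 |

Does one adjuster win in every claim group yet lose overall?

Moderate: the senior adjuster 13/21 = 61.9%, the in-house team 20/29 = 69.0% → the in-house team
Simple: the senior adjuster 49/80 = 61.2%, the in-house team 4/5 = 80.0% → the in-house team
Complex: the senior adjuster 1/5 = 20.0%, the in-house team 14/38 = 36.8% → the in-house team
Overall: the senior adjuster 63/106 = 59.4%, the in-house team 38/72 = 52.8% → the senior adjuster
The in-house team wins each claim group but the senior adjuster wins overall — the comparison reverses. The in-house team's claims skew toward complex, which has a lower base rate.

Yes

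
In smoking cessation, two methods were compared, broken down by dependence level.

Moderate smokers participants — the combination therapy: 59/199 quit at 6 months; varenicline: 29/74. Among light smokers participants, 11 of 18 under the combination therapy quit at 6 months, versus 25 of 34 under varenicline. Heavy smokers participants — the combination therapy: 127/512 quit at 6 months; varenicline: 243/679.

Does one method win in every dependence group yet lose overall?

No

Moderate smokers: the combination therapy 59/199 = 29.6%, varenicline 29/74 = 39.2% → varenicline
Light smokers: the combination therapy 11/18 = 61.1%, varenicline 25/34 = 73.5% → varenicline
Heavy smokers: the combination therapy 127/512 = 24.8%, varenicline 243/679 = 35.8% → varenicline
Overall: the combination therapy 197/729 = 27.0%, varenicline 297/787 = 37.7% → varenicline
Varenicline wins overall and in every dependence group — no reversal.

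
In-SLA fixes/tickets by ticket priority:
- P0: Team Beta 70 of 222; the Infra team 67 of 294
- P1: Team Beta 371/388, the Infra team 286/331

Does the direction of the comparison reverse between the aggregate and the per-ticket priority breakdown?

P0: Team Beta 70/222 = 31.5%, the Infra team 67/294 = 22.8% → Team Beta
P1: Team Beta 371/388 = 95.6%, the Infra team 286/331 = 86.4% → Team Beta
Overall: Team Beta 441/610 = 72.3%, the Infra team 353/625 = 56.5% → Team Beta
Team Beta wins overall and in every ticket group — no reversal.

No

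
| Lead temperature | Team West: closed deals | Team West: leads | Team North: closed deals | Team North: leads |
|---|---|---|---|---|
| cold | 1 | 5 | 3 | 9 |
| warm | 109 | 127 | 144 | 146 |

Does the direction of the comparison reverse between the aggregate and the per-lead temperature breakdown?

No

Cold: Team West 1/5 = 20.0%, Team North 3/9 = 33.3% → Team North
Warm: Team West 109/127 = 85.8%, Team North 144/146 = 98.6% → Team North
Overall: Team West 110/132 = 83.3%, Team North 147/155 = 94.8% → Team North
Team North wins overall and in every lead group — no reversal.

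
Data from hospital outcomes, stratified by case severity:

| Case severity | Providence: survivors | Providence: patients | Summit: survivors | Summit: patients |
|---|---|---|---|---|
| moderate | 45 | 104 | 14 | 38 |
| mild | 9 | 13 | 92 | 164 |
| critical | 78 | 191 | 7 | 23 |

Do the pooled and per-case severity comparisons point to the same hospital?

Moderate: Providence 45/104 = 43.3%, Summit 14/38 = 36.8% → Providence
Mild: Providence 9/13 = 69.2%, Summit 92/164 = 56.1% → Providence
Critical: Providence 78/191 = 40.8%, Summit 7/23 = 30.4% → Providence
Overall: Providence 132/308 = 42.9%, Summit 113/225 = 50.2% → Summit
Providence wins each case group but Summit wins overall — the comparison reverses. Providence's patients skew toward critical, which has a lower base rate.

No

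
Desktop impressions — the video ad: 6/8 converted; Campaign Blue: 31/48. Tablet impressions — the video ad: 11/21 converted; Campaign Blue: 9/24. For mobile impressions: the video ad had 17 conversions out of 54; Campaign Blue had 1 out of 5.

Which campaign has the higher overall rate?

Campaign Blue

Desktop: the video ad 6/8 = 75.0%, Campaign Blue 31/48 = 64.6% → the video ad
Tablet: the video ad 11/21 = 52.4%, Campaign Blue 9/24 = 37.5% → the video ad
Mobile: the video ad 17/54 = 31.5%, Campaign Blue 1/5 = 20.0% → the video ad
Overall: the video ad 34/83 = 41.0%, Campaign Blue 41/77 = 53.2% → Campaign Blue
(The video ad wins every device group but Campaign Blue wins overall — the video ad's impressions skew toward the low-rate mobile group.)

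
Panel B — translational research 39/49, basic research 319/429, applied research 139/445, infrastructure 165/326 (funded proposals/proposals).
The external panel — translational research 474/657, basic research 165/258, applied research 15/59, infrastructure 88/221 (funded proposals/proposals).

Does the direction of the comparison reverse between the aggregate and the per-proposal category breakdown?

Yes

Translational research: Panel B 39/49 = 79.6%, the external panel 474/657 = 72.1% → Panel B
Basic research: Panel B 319/429 = 74.4%, the external panel 165/258 = 64.0% → Panel B
Applied research: Panel B 139/445 = 31.2%, the external panel 15/59 = 25.4% → Panel B
Infrastructure: Panel B 165/326 = 50.6%, the external panel 88/221 = 39.8% → Panel B
Overall: Panel B 662/1249 = 53.0%, the external panel 742/1195 = 62.1% → the external panel
Panel B wins each proposal group but the external panel wins overall — the comparison reverses. Panel B's proposals skew toward applied research, which has a lower base rate.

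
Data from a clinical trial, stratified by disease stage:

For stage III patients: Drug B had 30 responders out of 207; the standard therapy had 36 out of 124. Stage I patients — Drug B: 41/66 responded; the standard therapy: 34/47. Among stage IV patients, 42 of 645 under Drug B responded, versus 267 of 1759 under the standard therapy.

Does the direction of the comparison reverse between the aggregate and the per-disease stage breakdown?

No

Stage III: Drug B 30/207 = 14.5%, the standard therapy 36/124 = 29.0% → the standard therapy
Stage I: Drug B 41/66 = 62.1%, the standard therapy 34/47 = 72.3% → the standard therapy
Stage IV: Drug B 42/645 = 6.5%, the standard therapy 267/1759 = 15.2% → the standard therapy
Overall: Drug B 113/918 = 12.3%, the standard therapy 337/1930 = 17.5% → the standard therapy
The standard therapy wins overall and in every disease group — no reversal.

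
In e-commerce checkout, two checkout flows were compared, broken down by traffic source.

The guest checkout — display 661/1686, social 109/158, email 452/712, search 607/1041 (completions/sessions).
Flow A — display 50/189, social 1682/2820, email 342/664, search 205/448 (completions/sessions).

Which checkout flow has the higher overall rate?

Display: the guest checkout 661/1686 = 39.2%, Flow A 50/189 = 26.5% → the guest checkout
Social: the guest checkout 109/158 = 69.0%, Flow A 1682/2820 = 59.6% → the guest checkout
Email: the guest checkout 452/712 = 63.5%, Flow A 342/664 = 51.5% → the guest checkout
Search: the guest checkout 607/1041 = 58.3%, Flow A 205/448 = 45.8% → the guest checkout
Overall: the guest checkout 1829/3597 = 50.8%, Flow A 2279/4121 = 55.3% → Flow A
(The guest checkout wins every traffic group but Flow A wins overall — the guest checkout's sessions skew toward the low-rate display group.)

Flow A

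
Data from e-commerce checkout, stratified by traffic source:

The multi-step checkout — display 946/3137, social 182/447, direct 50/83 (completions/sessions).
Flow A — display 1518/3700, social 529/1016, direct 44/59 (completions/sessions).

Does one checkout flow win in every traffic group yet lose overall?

Display: the multi-step checkout 946/3137 = 30.2%, Flow A 1518/3700 = 41.0% → Flow A
Social: the multi-step checkout 182/447 = 40.7%, Flow A 529/1016 = 52.1% → Flow A
Direct: the multi-step checkout 50/83 = 60.2%, Flow A 44/59 = 74.6% → Flow A
Overall: the multi-step checkout 1178/3667 = 32.1%, Flow A 2091/4775 = 43.8% → Flow A
Flow A wins overall and in every traffic group — no reversal.

No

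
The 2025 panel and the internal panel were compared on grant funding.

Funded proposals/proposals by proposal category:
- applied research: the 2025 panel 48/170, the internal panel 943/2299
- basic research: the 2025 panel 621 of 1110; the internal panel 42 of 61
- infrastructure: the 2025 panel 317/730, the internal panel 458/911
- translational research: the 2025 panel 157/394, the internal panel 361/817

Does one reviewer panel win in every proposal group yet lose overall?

Yes

Applied research: the 2025 panel 48/170 = 28.2%, the internal panel 943/2299 = 41.0% → the internal panel
Basic research: the 2025 panel 621/1110 = 55.9%, the internal panel 42/61 = 68.9% → the internal panel
Infrastructure: the 2025 panel 317/730 = 43.4%, the internal panel 458/911 = 50.3% → the internal panel
Translational research: the 2025 panel 157/394 = 39.8%, the internal panel 361/817 = 44.2% → the internal panel
Overall: the 2025 panel 1143/2404 = 47.5%, the internal panel 1804/4088 = 44.1% → the 2025 panel
The internal panel wins each proposal group but the 2025 panel wins overall — the comparison reverses. The internal panel's proposals skew toward applied research, which has a lower base rate.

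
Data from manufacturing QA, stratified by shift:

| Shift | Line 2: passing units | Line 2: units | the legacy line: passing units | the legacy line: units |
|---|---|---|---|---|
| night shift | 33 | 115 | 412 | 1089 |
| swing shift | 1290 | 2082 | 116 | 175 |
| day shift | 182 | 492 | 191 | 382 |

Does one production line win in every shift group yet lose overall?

Yes

Night shift: Line 2 33/115 = 28.7%, the legacy line 412/1089 = 37.8% → the legacy line
Swing shift: Line 2 1290/2082 = 62.0%, the legacy line 116/175 = 66.3% → the legacy line
Day shift: Line 2 182/492 = 37.0%, the legacy line 191/382 = 50.0% → the legacy line
Overall: Line 2 1505/2689 = 56.0%, the legacy line 719/1646 = 43.7% → Line 2
The legacy line wins each shift group but Line 2 wins overall — the comparison reverses. The legacy line's units skew toward night shift, which has a lower base rate.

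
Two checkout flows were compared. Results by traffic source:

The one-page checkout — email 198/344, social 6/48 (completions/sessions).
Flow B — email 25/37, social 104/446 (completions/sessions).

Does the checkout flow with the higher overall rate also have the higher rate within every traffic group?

Email: the one-page checkout 198/344 = 57.6%, Flow B 25/37 = 67.6% → Flow B
Social: the one-page checkout 6/48 = 12.5%, Flow B 104/446 = 23.3% → Flow B
Overall: the one-page checkout 204/392 = 52.0%, Flow B 129/483 = 26.7% → the one-page checkout
Flow B wins each traffic group but the one-page checkout wins overall — the comparison reverses. Flow B's sessions skew toward social, which has a lower base rate.

No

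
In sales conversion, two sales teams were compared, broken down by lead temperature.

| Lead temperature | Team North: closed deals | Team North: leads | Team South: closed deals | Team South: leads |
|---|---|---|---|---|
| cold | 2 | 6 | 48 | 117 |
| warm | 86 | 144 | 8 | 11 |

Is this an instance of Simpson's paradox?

Yes

Cold: Team North 2/6 = 33.3%, Team South 48/117 = 41.0% → Team South
Warm: Team North 86/144 = 59.7%, Team South 8/11 = 72.7% → Team South
Overall: Team North 88/150 = 58.7%, Team South 56/128 = 43.8% → Team North
Team South wins each lead group but Team North wins overall — the comparison reverses. Team South's leads skew toward cold, which has a lower base rate.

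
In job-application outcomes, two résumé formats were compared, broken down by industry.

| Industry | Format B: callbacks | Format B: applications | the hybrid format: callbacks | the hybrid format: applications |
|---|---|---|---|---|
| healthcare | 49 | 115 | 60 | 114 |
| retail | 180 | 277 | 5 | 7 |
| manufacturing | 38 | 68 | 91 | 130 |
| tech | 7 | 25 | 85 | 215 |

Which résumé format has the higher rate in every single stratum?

the hybrid format

Healthcare: Format B 49/115 = 42.6%, the hybrid format 60/114 = 52.6% → the hybrid format
Retail: Format B 180/277 = 65.0%, the hybrid format 5/7 = 71.4% → the hybrid format
Manufacturing: Format B 38/68 = 55.9%, the hybrid format 91/130 = 70.0% → the hybrid format
Tech: Format B 7/25 = 28.0%, the hybrid format 85/215 = 39.5% → the hybrid format
The hybrid format has the higher rate in all 4 groups.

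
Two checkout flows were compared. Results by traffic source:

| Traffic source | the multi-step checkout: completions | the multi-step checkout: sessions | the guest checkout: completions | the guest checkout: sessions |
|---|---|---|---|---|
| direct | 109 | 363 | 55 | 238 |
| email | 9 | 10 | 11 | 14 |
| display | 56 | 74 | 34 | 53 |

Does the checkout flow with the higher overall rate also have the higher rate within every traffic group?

Direct: the multi-step checkout 109/363 = 30.0%, the guest checkout 55/238 = 23.1% → the multi-step checkout
Email: the multi-step checkout 9/10 = 90.0%, the guest checkout 11/14 = 78.6% → the multi-step checkout
Display: the multi-step checkout 56/74 = 75.7%, the guest checkout 34/53 = 64.2% → the multi-step checkout
Overall: the multi-step checkout 174/447 = 38.9%, the guest checkout 100/305 = 32.8% → the multi-step checkout
The multi-step checkout wins overall and in every traffic group — no reversal.

Yes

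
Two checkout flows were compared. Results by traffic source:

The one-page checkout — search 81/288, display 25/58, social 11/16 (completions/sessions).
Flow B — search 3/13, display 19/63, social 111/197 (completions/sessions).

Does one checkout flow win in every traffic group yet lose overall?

Search: the one-page checkout 81/288 = 28.1%, Flow B 3/13 = 23.1% → the one-page checkout
Display: the one-page checkout 25/58 = 43.1%, Flow B 19/63 = 30.2% → the one-page checkout
Social: the one-page checkout 11/16 = 68.8%, Flow B 111/197 = 56.3% → the one-page checkout
Overall: the one-page checkout 117/362 = 32.3%, Flow B 133/273 = 48.7% → Flow B
The one-page checkout wins each traffic group but Flow B wins overall — the comparison reverses. The one-page checkout's sessions skew toward search, which has a lower base rate.

Yes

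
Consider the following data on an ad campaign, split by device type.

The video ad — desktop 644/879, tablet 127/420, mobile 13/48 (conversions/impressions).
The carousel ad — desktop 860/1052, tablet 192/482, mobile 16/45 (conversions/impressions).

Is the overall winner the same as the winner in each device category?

Desktop: the video ad 644/879 = 73.3%, the carousel ad 860/1052 = 81.7% → the carousel ad
Tablet: the video ad 127/420 = 30.2%, the carousel ad 192/482 = 39.8% → the carousel ad
Mobile: the video ad 13/48 = 27.1%, the carousel ad 16/45 = 35.6% → the carousel ad
Overall: the video ad 784/1347 = 58.2%, the carousel ad 1068/1579 = 67.6% → the carousel ad
The carousel ad wins overall and in every device group — no reversal.

Yes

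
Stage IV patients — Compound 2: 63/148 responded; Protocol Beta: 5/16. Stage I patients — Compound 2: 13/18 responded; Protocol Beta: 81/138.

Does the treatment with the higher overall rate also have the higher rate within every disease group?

No

Stage IV: Compound 2 63/148 = 42.6%, Protocol Beta 5/16 = 31.2% → Compound 2
Stage I: Compound 2 13/18 = 72.2%, Protocol Beta 81/138 = 58.7% → Compound 2
Overall: Compound 2 76/166 = 45.8%, Protocol Beta 86/154 = 55.8% → Protocol Beta
Compound 2 wins each disease group but Protocol Beta wins overall — the comparison reverses. Compound 2's patients skew toward stage IV, which has a lower base rate.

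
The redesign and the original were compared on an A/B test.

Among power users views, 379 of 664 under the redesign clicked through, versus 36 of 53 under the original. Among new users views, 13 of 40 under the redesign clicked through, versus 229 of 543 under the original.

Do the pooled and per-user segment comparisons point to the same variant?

No

Power users: the redesign 379/664 = 57.1%, the original 36/53 = 67.9% → the original
New users: the redesign 13/40 = 32.5%, the original 229/543 = 42.2% → the original
Overall: the redesign 392/704 = 55.7%, the original 265/596 = 44.5% → the redesign
The original wins each user group but the redesign wins overall — the comparison reverses. The original's views skew toward new users, which has a lower base rate.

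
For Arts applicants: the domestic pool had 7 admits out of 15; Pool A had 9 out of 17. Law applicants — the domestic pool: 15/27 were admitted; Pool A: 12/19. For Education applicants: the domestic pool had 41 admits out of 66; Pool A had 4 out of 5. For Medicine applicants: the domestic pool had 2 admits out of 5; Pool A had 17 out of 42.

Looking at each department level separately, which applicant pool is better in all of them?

Arts: the domestic pool 7/15 = 46.7%, Pool A 9/17 = 52.9% → Pool A
Law: the domestic pool 15/27 = 55.6%, Pool A 12/19 = 63.2% → Pool A
Education: the domestic pool 41/66 = 62.1%, Pool A 4/5 = 80.0% → Pool A
Medicine: the domestic pool 2/5 = 40.0%, Pool A 17/42 = 40.5% → Pool A
Pool A has the higher rate in all 4 groups.

Pool A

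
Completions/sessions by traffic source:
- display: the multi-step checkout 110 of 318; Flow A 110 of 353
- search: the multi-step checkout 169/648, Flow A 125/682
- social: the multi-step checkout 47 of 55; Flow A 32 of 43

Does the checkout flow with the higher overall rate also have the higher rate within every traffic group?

Yes

Display: the multi-step checkout 110/318 = 34.6%, Flow A 110/353 = 31.2% → the multi-step checkout
Search: the multi-step checkout 169/648 = 26.1%, Flow A 125/682 = 18.3% → the multi-step checkout
Social: the multi-step checkout 47/55 = 85.5%, Flow A 32/43 = 74.4% → the multi-step checkout
Overall: the multi-step checkout 326/1021 = 31.9%, Flow A 267/1078 = 24.8% → the multi-step checkout
The multi-step checkout wins overall and in every traffic group — no reversal.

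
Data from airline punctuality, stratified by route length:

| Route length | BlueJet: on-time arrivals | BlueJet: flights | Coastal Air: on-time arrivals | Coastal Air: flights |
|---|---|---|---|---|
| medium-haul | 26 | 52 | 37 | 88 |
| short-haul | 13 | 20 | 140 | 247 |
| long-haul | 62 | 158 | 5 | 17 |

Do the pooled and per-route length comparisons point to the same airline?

No

Medium-haul: BlueJet 26/52 = 50.0%, Coastal Air 37/88 = 42.0% → BlueJet
Short-haul: BlueJet 13/20 = 65.0%, Coastal Air 140/247 = 56.7% → BlueJet
Long-haul: BlueJet 62/158 = 39.2%, Coastal Air 5/17 = 29.4% → BlueJet
Overall: BlueJet 101/230 = 43.9%, Coastal Air 182/352 = 51.7% → Coastal Air
BlueJet wins each route group but Coastal Air wins overall — the comparison reverses. BlueJet's flights skew toward long-haul, which has a lower base rate.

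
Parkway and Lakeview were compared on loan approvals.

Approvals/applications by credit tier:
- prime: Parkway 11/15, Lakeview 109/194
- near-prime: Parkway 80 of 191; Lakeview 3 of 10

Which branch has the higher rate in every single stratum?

Prime: Parkway 11/15 = 73.3%, Lakeview 109/194 = 56.2% → Parkway
Near-prime: Parkway 80/191 = 41.9%, Lakeview 3/10 = 30.0% → Parkway
Parkway has the higher rate in both groups.

Parkway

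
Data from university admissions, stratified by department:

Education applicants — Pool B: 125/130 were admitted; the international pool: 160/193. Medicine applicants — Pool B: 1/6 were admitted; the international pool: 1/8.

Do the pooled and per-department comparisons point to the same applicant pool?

Education: Pool B 125/130 = 96.2%, the international pool 160/193 = 82.9% → Pool B
Medicine: Pool B 1/6 = 16.7%, the international pool 1/8 = 12.5% → Pool B
Overall: Pool B 126/136 = 92.6%, the international pool 161/201 = 80.1% → Pool B
Pool B wins overall and in every department group — no reversal.

Yes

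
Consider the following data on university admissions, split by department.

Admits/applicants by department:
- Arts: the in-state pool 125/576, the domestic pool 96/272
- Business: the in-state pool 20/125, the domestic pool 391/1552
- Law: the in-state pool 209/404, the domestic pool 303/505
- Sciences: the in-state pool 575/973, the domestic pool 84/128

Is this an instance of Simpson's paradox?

Arts: the in-state pool 125/576 = 21.7%, the domestic pool 96/272 = 35.3% → the domestic pool
Business: the in-state pool 20/125 = 16.0%, the domestic pool 391/1552 = 25.2% → the domestic pool
Law: the in-state pool 209/404 = 51.7%, the domestic pool 303/505 = 60.0% → the domestic pool
Sciences: the in-state pool 575/973 = 59.1%, the domestic pool 84/128 = 65.6% → the domestic pool
Overall: the in-state pool 929/2078 = 44.7%, the domestic pool 874/2457 = 35.6% → the in-state pool
The domestic pool wins each department group but the in-state pool wins overall — the comparison reverses. The domestic pool's applicants skew toward Business, which has a lower base rate.

Yes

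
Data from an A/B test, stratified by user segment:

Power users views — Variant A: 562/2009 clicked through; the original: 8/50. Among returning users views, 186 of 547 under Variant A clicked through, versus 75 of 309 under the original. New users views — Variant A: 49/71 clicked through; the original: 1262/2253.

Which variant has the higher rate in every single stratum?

Variant A

Power users: Variant A 562/2009 = 28.0%, the original 8/50 = 16.0% → Variant A
Returning users: Variant A 186/547 = 34.0%, the original 75/309 = 24.3% → Variant A
New users: Variant A 49/71 = 69.0%, the original 1262/2253 = 56.0% → Variant A
Variant A has the higher rate in all 3 groups.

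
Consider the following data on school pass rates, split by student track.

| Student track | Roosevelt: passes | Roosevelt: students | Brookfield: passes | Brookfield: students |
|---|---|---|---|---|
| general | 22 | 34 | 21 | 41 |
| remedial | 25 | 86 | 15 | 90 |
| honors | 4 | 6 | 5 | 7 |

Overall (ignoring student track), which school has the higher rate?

Roosevelt

General: Roosevelt 22/34 = 64.7%, Brookfield 21/41 = 51.2% → Roosevelt
Remedial: Roosevelt 25/86 = 29.1%, Brookfield 15/90 = 16.7% → Roosevelt
Honors: Roosevelt 4/6 = 66.7%, Brookfield 5/7 = 71.4% → Brookfield
Overall: Roosevelt 51/126 = 40.5%, Brookfield 41/138 = 29.7% → Roosevelt
(Neither sweeps every student group, but Roosevelt has the higher pooled rate.)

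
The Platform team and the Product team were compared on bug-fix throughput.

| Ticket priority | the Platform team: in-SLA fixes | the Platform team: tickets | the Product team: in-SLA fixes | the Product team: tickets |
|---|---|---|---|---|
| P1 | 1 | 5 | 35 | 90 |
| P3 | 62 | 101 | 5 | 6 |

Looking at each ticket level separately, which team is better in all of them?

P1: the Platform team 1/5 = 20.0%, the Product team 35/90 = 38.9% → the Product team
P3: the Platform team 62/101 = 61.4%, the Product team 5/6 = 83.3% → the Product team
The Product team has the higher rate in both groups.

the Product team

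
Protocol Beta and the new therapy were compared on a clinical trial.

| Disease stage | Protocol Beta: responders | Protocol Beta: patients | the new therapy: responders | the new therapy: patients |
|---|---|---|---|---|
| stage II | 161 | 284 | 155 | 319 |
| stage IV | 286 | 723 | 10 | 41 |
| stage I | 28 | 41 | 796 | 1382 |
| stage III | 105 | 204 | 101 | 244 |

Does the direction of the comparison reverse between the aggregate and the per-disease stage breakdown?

Yes

Stage II: Protocol Beta 161/284 = 56.7%, the new therapy 155/319 = 48.6% → Protocol Beta
Stage IV: Protocol Beta 286/723 = 39.6%, the new therapy 10/41 = 24.4% → Protocol Beta
Stage I: Protocol Beta 28/41 = 68.3%, the new therapy 796/1382 = 57.6% → Protocol Beta
Stage III: Protocol Beta 105/204 = 51.5%, the new therapy 101/244 = 41.4% → Protocol Beta
Overall: Protocol Beta 580/1252 = 46.3%, the new therapy 1062/1986 = 53.5% → the new therapy
Protocol Beta wins each disease group but the new therapy wins overall — the comparison reverses. Protocol Beta's patients skew toward stage IV, which has a lower base rate.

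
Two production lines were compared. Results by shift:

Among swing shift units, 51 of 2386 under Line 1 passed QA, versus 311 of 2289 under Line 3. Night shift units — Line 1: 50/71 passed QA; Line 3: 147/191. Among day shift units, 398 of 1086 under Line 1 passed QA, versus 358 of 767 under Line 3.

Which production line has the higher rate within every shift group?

Line 3

Swing shift: Line 1 51/2386 = 2.1%, Line 3 311/2289 = 13.6% → Line 3
Night shift: Line 1 50/71 = 70.4%, Line 3 147/191 = 77.0% → Line 3
Day shift: Line 1 398/1086 = 36.6%, Line 3 358/767 = 46.7% → Line 3
Line 3 has the higher rate in all 3 groups.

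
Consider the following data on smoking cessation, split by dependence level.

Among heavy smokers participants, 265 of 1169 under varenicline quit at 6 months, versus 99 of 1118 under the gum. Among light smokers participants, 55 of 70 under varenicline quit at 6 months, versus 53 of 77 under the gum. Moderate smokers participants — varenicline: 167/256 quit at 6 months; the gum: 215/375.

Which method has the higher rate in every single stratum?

varenicline

Heavy smokers: varenicline 265/1169 = 22.7%, the gum 99/1118 = 8.9% → varenicline
Light smokers: varenicline 55/70 = 78.6%, the gum 53/77 = 68.8% → varenicline
Moderate smokers: varenicline 167/256 = 65.2%, the gum 215/375 = 57.3% → varenicline
Varenicline has the higher rate in all 3 groups.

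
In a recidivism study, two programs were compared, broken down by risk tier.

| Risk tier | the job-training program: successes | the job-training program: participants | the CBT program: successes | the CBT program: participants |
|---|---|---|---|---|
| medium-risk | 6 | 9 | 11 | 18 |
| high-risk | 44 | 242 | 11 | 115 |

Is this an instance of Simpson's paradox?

No

Medium-risk: the job-training program 6/9 = 66.7%, the CBT program 11/18 = 61.1% → the job-training program
High-risk: the job-training program 44/242 = 18.2%, the CBT program 11/115 = 9.6% → the job-training program
Overall: the job-training program 50/251 = 19.9%, the CBT program 22/133 = 16.5% → the job-training program
The job-training program wins overall and in every risk group — no reversal.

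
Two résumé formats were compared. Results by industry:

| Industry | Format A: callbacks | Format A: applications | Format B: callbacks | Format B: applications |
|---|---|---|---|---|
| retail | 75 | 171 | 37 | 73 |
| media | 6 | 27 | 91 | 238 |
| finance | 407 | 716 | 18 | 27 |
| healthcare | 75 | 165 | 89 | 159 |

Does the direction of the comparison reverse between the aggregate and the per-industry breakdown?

Yes

Retail: Format A 75/171 = 43.9%, Format B 37/73 = 50.7% → Format B
Media: Format A 6/27 = 22.2%, Format B 91/238 = 38.2% → Format B
Finance: Format A 407/716 = 56.8%, Format B 18/27 = 66.7% → Format B
Healthcare: Format A 75/165 = 45.5%, Format B 89/159 = 56.0% → Format B
Overall: Format A 563/1079 = 52.2%, Format B 235/497 = 47.3% → Format A
Format B wins each industry group but Format A wins overall — the comparison reverses. Format B's applications skew toward media, which has a lower base rate.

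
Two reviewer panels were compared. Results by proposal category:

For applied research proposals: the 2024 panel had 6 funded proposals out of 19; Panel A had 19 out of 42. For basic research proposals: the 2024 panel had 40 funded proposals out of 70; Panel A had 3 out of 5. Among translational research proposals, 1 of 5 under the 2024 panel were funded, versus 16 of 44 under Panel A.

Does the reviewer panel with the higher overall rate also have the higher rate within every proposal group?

Applied research: the 2024 panel 6/19 = 31.6%, Panel A 19/42 = 45.2% → Panel A
Basic research: the 2024 panel 40/70 = 57.1%, Panel A 3/5 = 60.0% → Panel A
Translational research: the 2024 panel 1/5 = 20.0%, Panel A 16/44 = 36.4% → Panel A
Overall: the 2024 panel 47/94 = 50.0%, Panel A 38/91 = 41.8% → the 2024 panel
Panel A wins each proposal group but the 2024 panel wins overall — the comparison reverses. Panel A's proposals skew toward translational research, which has a lower base rate.

No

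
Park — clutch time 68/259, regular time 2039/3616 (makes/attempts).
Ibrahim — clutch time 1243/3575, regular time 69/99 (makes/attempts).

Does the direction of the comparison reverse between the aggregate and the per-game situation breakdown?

Clutch time: Park 68/259 = 26.3%, Ibrahim 1243/3575 = 34.8% → Ibrahim
Regular time: Park 2039/3616 = 56.4%, Ibrahim 69/99 = 69.7% → Ibrahim
Overall: Park 2107/3875 = 54.4%, Ibrahim 1312/3674 = 35.7% → Park
Ibrahim wins each game group but Park wins overall — the comparison reverses. Ibrahim's attempts skew toward clutch time, which has a lower base rate.

Yes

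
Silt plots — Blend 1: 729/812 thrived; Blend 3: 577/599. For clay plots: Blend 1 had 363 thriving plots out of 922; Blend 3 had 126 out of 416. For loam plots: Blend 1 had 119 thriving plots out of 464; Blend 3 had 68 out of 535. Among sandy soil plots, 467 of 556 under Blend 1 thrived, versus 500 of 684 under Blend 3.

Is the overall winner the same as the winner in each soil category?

No

Silt: Blend 1 729/812 = 89.8%, Blend 3 577/599 = 96.3% → Blend 3
Clay: Blend 1 363/922 = 39.4%, Blend 3 126/416 = 30.3% → Blend 1
Loam: Blend 1 119/464 = 25.6%, Blend 3 68/535 = 12.7% → Blend 1
Sandy soil: Blend 1 467/556 = 84.0%, Blend 3 500/684 = 73.1% → Blend 1
Overall: Blend 1 1678/2754 = 60.9%, Blend 3 1271/2234 = 56.9% → Blend 1
Neither sweeps: Blend 1 wins 3 of 4 groups, Blend 3 wins 1. Blend 1 wins overall but not every group — no Simpson reversal.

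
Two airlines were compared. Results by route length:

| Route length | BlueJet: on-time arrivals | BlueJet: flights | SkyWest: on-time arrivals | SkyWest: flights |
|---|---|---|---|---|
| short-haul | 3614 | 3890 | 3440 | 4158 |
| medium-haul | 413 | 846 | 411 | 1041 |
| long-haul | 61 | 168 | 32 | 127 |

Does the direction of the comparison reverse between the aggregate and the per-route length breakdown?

No

Short-haul: BlueJet 3614/3890 = 92.9%, SkyWest 3440/4158 = 82.7% → BlueJet
Medium-haul: BlueJet 413/846 = 48.8%, SkyWest 411/1041 = 39.5% → BlueJet
Long-haul: BlueJet 61/168 = 36.3%, SkyWest 32/127 = 25.2% → BlueJet
Overall: BlueJet 4088/4904 = 83.4%, SkyWest 3883/5326 = 72.9% → BlueJet
BlueJet wins overall and in every route group — no reversal.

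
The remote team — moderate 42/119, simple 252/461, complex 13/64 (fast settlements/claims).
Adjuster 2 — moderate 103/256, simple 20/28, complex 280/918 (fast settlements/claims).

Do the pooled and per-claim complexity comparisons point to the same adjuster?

No

Moderate: the remote team 42/119 = 35.3%, Adjuster 2 103/256 = 40.2% → Adjuster 2
Simple: the remote team 252/461 = 54.7%, Adjuster 2 20/28 = 71.4% → Adjuster 2
Complex: the remote team 13/64 = 20.3%, Adjuster 2 280/918 = 30.5% → Adjuster 2
Overall: the remote team 307/644 = 47.7%, Adjuster 2 403/1202 = 33.5% → the remote team
Adjuster 2 wins each claim group but the remote team wins overall — the comparison reverses. Adjuster 2's claims skew toward complex, which has a lower base rate.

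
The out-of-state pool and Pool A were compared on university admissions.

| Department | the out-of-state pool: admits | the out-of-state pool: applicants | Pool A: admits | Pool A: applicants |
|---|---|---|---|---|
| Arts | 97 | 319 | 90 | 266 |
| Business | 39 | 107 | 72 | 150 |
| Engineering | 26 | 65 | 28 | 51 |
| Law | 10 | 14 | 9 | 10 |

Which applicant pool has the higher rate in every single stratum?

Pool A

Arts: the out-of-state pool 97/319 = 30.4%, Pool A 90/266 = 33.8% → Pool A
Business: the out-of-state pool 39/107 = 36.4%, Pool A 72/150 = 48.0% → Pool A
Engineering: the out-of-state pool 26/65 = 40.0%, Pool A 28/51 = 54.9% → Pool A
Law: the out-of-state pool 10/14 = 71.4%, Pool A 9/10 = 90.0% → Pool A
Pool A has the higher rate in all 4 groups.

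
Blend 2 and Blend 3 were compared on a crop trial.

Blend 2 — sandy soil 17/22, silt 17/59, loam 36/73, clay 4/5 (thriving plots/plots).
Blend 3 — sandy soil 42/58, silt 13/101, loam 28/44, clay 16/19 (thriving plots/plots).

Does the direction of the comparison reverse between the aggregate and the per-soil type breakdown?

Sandy soil: Blend 2 17/22 = 77.3%, Blend 3 42/58 = 72.4% → Blend 2
Silt: Blend 2 17/59 = 28.8%, Blend 3 13/101 = 12.9% → Blend 2
Loam: Blend 2 36/73 = 49.3%, Blend 3 28/44 = 63.6% → Blend 3
Clay: Blend 2 4/5 = 80.0%, Blend 3 16/19 = 84.2% → Blend 3
Overall: Blend 2 74/159 = 46.5%, Blend 3 99/222 = 44.6% → Blend 2
Neither sweeps: Blend 2 wins 2 of 4 groups, Blend 3 wins 2. Blend 2 wins overall but not every group — no Simpson reversal.

No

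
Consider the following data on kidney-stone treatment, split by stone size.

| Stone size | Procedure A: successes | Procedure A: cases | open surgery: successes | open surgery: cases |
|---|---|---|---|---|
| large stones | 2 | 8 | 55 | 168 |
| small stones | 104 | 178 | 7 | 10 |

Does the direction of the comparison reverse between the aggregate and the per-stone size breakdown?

Yes

Large stones: Procedure A 2/8 = 25.0%, open surgery 55/168 = 32.7% → open surgery
Small stones: Procedure A 104/178 = 58.4%, open surgery 7/10 = 70.0% → open surgery
Overall: Procedure A 106/186 = 57.0%, open surgery 62/178 = 34.8% → Procedure A
Open surgery wins each stone group but Procedure A wins overall — the comparison reverses. Open surgery's cases skew toward large stones, which has a lower base rate.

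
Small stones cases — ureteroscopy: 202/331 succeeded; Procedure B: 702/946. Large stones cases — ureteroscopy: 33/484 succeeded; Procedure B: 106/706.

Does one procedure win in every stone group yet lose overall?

No

Small stones: ureteroscopy 202/331 = 61.0%, Procedure B 702/946 = 74.2% → Procedure B
Large stones: ureteroscopy 33/484 = 6.8%, Procedure B 106/706 = 15.0% → Procedure B
Overall: ureteroscopy 235/815 = 28.8%, Procedure B 808/1652 = 48.9% → Procedure B
Procedure B wins overall and in every stone group — no reversal.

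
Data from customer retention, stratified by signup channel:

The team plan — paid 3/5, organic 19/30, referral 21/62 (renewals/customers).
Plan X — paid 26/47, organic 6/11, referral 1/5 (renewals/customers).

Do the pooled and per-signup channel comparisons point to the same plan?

No

Paid: the team plan 3/5 = 60.0%, Plan X 26/47 = 55.3% → the team plan
Organic: the team plan 19/30 = 63.3%, Plan X 6/11 = 54.5% → the team plan
Referral: the team plan 21/62 = 33.9%, Plan X 1/5 = 20.0% → the team plan
Overall: the team plan 43/97 = 44.3%, Plan X 33/63 = 52.4% → Plan X
The team plan wins each signup group but Plan X wins overall — the comparison reverses. The team plan's customers skew toward referral, which has a lower base rate.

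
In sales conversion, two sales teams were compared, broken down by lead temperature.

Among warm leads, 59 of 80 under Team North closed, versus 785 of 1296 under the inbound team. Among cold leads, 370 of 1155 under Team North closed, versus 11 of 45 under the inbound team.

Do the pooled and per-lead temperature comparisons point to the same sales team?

Warm: Team North 59/80 = 73.8%, the inbound team 785/1296 = 60.6% → Team North
Cold: Team North 370/1155 = 32.0%, the inbound team 11/45 = 24.4% → Team North
Overall: Team North 429/1235 = 34.7%, the inbound team 796/1341 = 59.4% → the inbound team
Team North wins each lead group but the inbound team wins overall — the comparison reverses. Team North's leads skew toward cold, which has a lower base rate.

No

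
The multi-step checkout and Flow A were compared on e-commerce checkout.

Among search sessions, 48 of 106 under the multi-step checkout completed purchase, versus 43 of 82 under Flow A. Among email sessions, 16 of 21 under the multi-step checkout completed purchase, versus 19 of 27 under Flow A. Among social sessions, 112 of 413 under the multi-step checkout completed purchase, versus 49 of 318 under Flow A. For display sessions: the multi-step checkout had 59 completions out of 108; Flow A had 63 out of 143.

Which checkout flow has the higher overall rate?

Search: the multi-step checkout 48/106 = 45.3%, Flow A 43/82 = 52.4% → Flow A
Email: the multi-step checkout 16/21 = 76.2%, Flow A 19/27 = 70.4% → the multi-step checkout
Social: the multi-step checkout 112/413 = 27.1%, Flow A 49/318 = 15.4% → the multi-step checkout
Display: the multi-step checkout 59/108 = 54.6%, Flow A 63/143 = 44.1% → the multi-step checkout
Overall: the multi-step checkout 235/648 = 36.3%, Flow A 174/570 = 30.5% → the multi-step checkout
(Neither sweeps every traffic group, but the multi-step checkout has the higher pooled rate.)

the multi-step checkout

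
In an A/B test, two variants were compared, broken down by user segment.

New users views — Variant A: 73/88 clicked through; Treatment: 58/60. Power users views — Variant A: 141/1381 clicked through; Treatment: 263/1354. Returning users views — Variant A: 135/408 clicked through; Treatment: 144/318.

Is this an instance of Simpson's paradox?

No

New users: Variant A 73/88 = 83.0%, Treatment 58/60 = 96.7% → Treatment
Power users: Variant A 141/1381 = 10.2%, Treatment 263/1354 = 19.4% → Treatment
Returning users: Variant A 135/408 = 33.1%, Treatment 144/318 = 45.3% → Treatment
Overall: Variant A 349/1877 = 18.6%, Treatment 465/1732 = 26.8% → Treatment
Treatment wins overall and in every user group — no reversal.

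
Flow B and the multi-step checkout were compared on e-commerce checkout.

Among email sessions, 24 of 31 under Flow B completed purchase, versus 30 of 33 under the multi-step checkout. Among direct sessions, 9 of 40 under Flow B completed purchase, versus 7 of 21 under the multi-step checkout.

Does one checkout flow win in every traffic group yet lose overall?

Email: Flow B 24/31 = 77.4%, the multi-step checkout 30/33 = 90.9% → the multi-step checkout
Direct: Flow B 9/40 = 22.5%, the multi-step checkout 7/21 = 33.3% → the multi-step checkout
Overall: Flow B 33/71 = 46.5%, the multi-step checkout 37/54 = 68.5% → the multi-step checkout
The multi-step checkout wins overall and in every traffic group — no reversal.

No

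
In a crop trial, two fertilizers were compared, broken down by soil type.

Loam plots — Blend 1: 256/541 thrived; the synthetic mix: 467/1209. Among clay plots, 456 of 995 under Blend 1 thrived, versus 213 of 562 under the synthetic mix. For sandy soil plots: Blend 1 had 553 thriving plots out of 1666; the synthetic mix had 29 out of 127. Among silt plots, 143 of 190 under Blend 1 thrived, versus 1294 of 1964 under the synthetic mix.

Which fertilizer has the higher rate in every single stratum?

Blend 1

Loam: Blend 1 256/541 = 47.3%, the synthetic mix 467/1209 = 38.6% → Blend 1
Clay: Blend 1 456/995 = 45.8%, the synthetic mix 213/562 = 37.9% → Blend 1
Sandy soil: Blend 1 553/1666 = 33.2%, the synthetic mix 29/127 = 22.8% → Blend 1
Silt: Blend 1 143/190 = 75.3%, the synthetic mix 1294/1964 = 65.9% → Blend 1
Blend 1 has the higher rate in all 4 groups.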